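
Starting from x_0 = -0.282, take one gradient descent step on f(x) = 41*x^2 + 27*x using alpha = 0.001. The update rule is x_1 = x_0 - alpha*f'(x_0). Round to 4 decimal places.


We compute the gradient at x_0 and apply the update.
f'(x) = 82*x + 27
f'(-0.282) = 82*-0.282 + 27 = 3.876
x_1 = -0.282 - 0.001*3.876 = -0.2859


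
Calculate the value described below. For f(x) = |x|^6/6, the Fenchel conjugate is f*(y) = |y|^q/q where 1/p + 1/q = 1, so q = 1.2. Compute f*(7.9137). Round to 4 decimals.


The conjugate exponent q satisfies 1/p + 1/q = 1.
p = 6, so q = 6/(6 - 1) = 1.2
|y|^q = 7.9137^1.2 = 11.9689
f*(7.9137) = 11.9689 / 1.2 = 9.9741


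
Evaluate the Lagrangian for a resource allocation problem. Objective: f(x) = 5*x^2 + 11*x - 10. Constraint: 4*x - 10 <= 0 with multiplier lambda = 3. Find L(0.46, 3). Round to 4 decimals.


Step 1: Evaluate f(x).
f(0.46) = 5*0.46^2 + 11*0.46 - 10 = -3.882
Step 2: Evaluate g(x).
g(0.46) = 4*0.46 - 10 = -8.16
Step 3: Compute Lagrangian.
L = -3.882 + 3*-8.16 = -28.362


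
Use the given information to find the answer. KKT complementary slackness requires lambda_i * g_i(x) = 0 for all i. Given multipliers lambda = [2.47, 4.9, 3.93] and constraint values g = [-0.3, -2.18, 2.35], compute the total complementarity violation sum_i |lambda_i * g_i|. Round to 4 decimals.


KKT complementary slackness check:
lambda_1 * g_1 = 2.47 * -0.3 = -0.741
lambda_2 * g_2 = 4.9 * -2.18 = -10.682
lambda_3 * g_3 = 3.93 * 2.35 = 9.2355
Total violation = 0.741 + 10.682 + 9.2355 = 20.6585


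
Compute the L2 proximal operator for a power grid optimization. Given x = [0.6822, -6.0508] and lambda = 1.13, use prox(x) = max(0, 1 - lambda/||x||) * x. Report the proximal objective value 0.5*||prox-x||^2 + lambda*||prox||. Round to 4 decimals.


Step 1: Compute ||x||.
||x|| = 6.0891
Step 2: Compute scaling factor.
scale = max(0, 1 - 1.13/6.0891) = 0.8144
Step 3: prox(x) = [0.5556, -4.9279]
||prox(x)|| = 4.9591
Step 4: Proximal objective.
0.5*||prox-x||^2 = 0.6385
lambda*||prox|| = 5.6038
Total = 6.2423


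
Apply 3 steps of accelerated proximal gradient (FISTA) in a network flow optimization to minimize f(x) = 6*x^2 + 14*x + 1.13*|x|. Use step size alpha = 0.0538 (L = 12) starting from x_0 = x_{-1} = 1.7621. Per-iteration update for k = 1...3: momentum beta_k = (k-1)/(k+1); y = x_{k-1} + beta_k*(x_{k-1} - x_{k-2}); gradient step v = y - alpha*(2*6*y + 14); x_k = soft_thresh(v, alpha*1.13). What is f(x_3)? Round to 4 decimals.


FISTA on f(x) = 6*x^2 + 14*x + 1.13*|x|
L = 12, alpha = 0.0538
Iteration 1: beta = 0.0, y = 1.7621 + 0.0*(1.7621 - 1.7621) = 1.7621
  grad(y) = 35.1452, v = y - alpha*grad = -0.1287
  prox(v) = soft_thresh(-0.1287, 0.0608) = -0.0679
Iteration 2: beta = 0.3333, y = -0.0679 + 0.3333*(-0.0679 - 1.7621) = -0.6779
  grad(y) = 5.8649, v = y - alpha*grad = -0.9935
  prox(v) = soft_thresh(-0.9935, 0.0608) = -0.9327
Iteration 3: beta = 0.5, y = -0.9327 + 0.5*(-0.9327 + 0.0679) = -1.365
  grad(y) = -2.3804, v = y - alpha*grad = -1.237
  prox(v) = soft_thresh(-1.237, 0.0608) = -1.1762
f(x_3) = 6*(-1.1762)^2 + 14*(-1.1762) + 1.13*|-1.1762| = -6.837


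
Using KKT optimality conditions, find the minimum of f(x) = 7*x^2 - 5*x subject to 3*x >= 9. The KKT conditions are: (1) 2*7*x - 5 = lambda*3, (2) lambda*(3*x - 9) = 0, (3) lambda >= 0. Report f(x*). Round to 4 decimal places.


Step 1: Try lambda = 0 (constraint inactive).
x_unc = 5/(2*7) = 0.3571
Check: 3*0.3571 = 1.0713 < 9 -- violated!
Step 2: Constraint must be active: 3*x = 9
x* = 9/3 = 3.0
lambda = (2*7*3.0 - 5)/3 = 12.3333
Step 3: Compute optimal value.
f(x*) = 7*3.0^2 - 5*3.0 = 48.0


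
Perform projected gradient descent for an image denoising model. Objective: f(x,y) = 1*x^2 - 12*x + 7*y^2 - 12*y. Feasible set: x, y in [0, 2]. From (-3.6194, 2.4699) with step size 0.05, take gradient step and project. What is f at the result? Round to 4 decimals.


Step 1: Compute gradient at (-3.6194, 2.4699).
grad_x = 2*1*-3.6194 - 12 = -19.2388
grad_y = 2*7*2.4699 - 12 = 22.5786
Step 2: Gradient step.
x_raw = -3.6194 - 0.05*-19.2388 = -2.6575
y_raw = 2.4699 - 0.05*22.5786 = 1.341
Step 3: Project onto [0, 2].
x_proj = clip(-2.6575) = 0.0
y_proj = clip(1.341) = 1.341
Step 4: Evaluate f.
f(0.0, 1.341) = -3.5042


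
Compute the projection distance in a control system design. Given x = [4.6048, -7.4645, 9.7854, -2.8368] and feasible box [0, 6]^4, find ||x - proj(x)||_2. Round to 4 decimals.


Project each component onto [0, 6].
clip(4.6048) = 4.6048, clip(-7.4645) = 0.0, clip(9.7854) = 6.0, clip(-2.8368) = 0.0
Projection = [4.6048, 0.0, 6.0, 0.0]
Squared diffs: [0.0, 55.7188, 14.3293, 8.0474]
Distance = sqrt(78.0955) = 8.8372


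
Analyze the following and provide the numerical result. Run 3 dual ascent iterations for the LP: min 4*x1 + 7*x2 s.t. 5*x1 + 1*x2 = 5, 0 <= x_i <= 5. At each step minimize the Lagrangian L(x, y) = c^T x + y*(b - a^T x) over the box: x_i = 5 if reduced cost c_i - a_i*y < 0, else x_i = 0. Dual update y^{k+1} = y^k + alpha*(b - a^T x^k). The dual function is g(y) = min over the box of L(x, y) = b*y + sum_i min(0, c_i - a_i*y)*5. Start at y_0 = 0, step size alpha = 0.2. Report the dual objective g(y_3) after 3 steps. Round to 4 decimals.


Dual ascent for LP: min 4*x1 + 7*x2, 5*x1 + 1*x2 = 5, 0 <= x_i <= 5
Step 1: y^k = 0.0, reduced costs: (4.0, 7.0)
  x^k = (0.0, 0.0), subgradient = b - a^T x = 5.0
  y^{k+1} = 0.0 + 0.2*5.0 = 1.0
Step 2: y^k = 1.0, reduced costs: (-1.0, 6.0)
  x^k = (5.0, 0.0), subgradient = b - a^T x = -20.0
  y^{k+1} = 1.0 + 0.2*-20.0 = -3.0
Step 3: y^k = -3.0, reduced costs: (19.0, 10.0)
  x^k = (0.0, 0.0), subgradient = b - a^T x = 5.0
  y^{k+1} = -3.0 + 0.2*5.0 = -2.0
Dual objective at y_3 = -2.0: reduced costs (14.0, 9.0), box minimizer x = (0.0, 0.0)
g(y_3) = b*y + (c1 - a1*y)*x1 + (c2 - a2*y)*x2 = 5*(-2.0) + 14.0*0.0 + 9.0*0.0 = -10.0 + 0.0 + 0.0 = -10.0


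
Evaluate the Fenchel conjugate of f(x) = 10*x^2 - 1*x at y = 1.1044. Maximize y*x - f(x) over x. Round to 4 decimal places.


f*(y) = sup_x {y*x - a*x^2 - b*x} = sup_x {(y-b)*x - a*x^2}
FOC: (y - b) - 2a*x = 0 => x* = (y - b)/(2a)
x* = (1.1044 + 1)/(2*10) = 0.1052
f*(1.1044) = (y-b)^2/(4a) = (1.1044 + 1)^2/(4*10)
= 4.4285/40 = 0.1107


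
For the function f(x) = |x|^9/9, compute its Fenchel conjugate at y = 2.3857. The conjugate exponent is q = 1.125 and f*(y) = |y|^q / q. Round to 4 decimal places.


The conjugate exponent q satisfies 1/p + 1/q = 1.
p = 9, so q = 9/(9 - 1) = 1.125
|y|^q = 2.3857^1.125 = 2.6596
f*(2.3857) = 2.6596 / 1.125 = 2.3641


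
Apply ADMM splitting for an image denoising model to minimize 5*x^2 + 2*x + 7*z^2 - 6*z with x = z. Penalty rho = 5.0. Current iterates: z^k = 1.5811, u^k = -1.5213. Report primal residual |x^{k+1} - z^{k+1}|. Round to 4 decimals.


ADMM iteration with rho = 5.0, z^k = 1.5811, u^k = -1.5213
Step 1: x-update.
Minimize 5*x^2 + 2*x + (5.0/2)*(x - 1.5811 - 1.5213)^2
FOC: (2*5 + 5.0)*x = -2 + 5.0*(1.5811 + 1.5213)
x^{k+1} = 0.9008
Step 2: z-update.
Minimize 7*z^2 - 6*z + (5.0/2)*(0.9008 - z - 1.5213)^2
FOC: (2*7 + 5.0)*z = 6 + 5.0*(0.9008 - 1.5213)
z^{k+1} = 0.1525
Step 3: u-update.
u^{k+1} = -1.5213 + 0.9008 - 0.1525 = -0.773
Step 4: Primal residual = |0.9008 - 0.1525| = 0.7483


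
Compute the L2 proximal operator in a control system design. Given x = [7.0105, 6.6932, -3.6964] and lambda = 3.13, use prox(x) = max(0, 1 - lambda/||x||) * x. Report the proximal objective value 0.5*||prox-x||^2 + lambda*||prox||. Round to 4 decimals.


Step 1: Compute ||x||.
||x|| = 10.3735
Step 2: Compute scaling factor.
scale = max(0, 1 - 3.13/10.3735) = 0.6983
Step 3: prox(x) = [4.8952, 4.6737, -2.5811]
||prox(x)|| = 7.2435
Step 4: Proximal objective.
0.5*||prox-x||^2 = 4.8985
lambda*||prox|| = 22.6722
Total = 27.5706


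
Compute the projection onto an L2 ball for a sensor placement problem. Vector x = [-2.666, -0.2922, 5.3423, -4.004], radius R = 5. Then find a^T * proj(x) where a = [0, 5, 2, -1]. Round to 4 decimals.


Step 1: Compute ||x|| (intermediates to 6 decimals).
||x|| = sqrt((-2.666)^2 + (-0.2922)^2 + 5.3423^2 + (-4.004)^2) = 7.194798
Step 2: Project.
Since ||x|| > R, scale = R/||x|| = 5/7.194798 = 0.694947, proj(x) = scale * x
proj(x) = [-1.852729, -0.203064, 3.712615, -2.782568]
Step 3: Dot product.
a^T * proj(x) = 0*(-1.852729) + 5*(-0.203064) + 2*3.712615 - 1*(-2.782568) = 9.1925


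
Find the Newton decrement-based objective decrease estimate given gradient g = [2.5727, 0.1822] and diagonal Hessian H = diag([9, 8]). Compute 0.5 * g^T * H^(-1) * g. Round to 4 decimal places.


Step 1: H is diagonal, so H^(-1) * g = [0.2859, 0.0228].
Step 2: g^T H^(-1) g = sum_i g_i^2 / H_ii
  = (2.5727)^2/9 + (0.1822)^2/8
  = 0.7354 + 0.0041 = 0.7396
Step 3: Objective decrease = 0.5 * g^T H^(-1) g = 0.3698


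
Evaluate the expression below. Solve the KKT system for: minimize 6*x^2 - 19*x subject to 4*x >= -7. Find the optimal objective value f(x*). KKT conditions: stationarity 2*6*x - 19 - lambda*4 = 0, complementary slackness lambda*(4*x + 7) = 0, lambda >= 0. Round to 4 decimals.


Step 1: Try lambda = 0 (constraint inactive).
Stationarity: 2*6*x - 19 = 0
x* = 19/(2*6) = 19/12 = 1.5833 (rounded; the exact value 19/12 is used below)
Check constraint: 4*1.5833 = 6.3332 >= -7 -- satisfied.
Step 2: Compute optimal value.
f(x*) = 6*(19/12)^2 - 19*(19/12) = -15.0417


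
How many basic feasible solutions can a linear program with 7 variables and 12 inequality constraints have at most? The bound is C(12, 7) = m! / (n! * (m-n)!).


Each vertex corresponds to some choice of n active constraints out of m, so the number of vertices is at most C(m, n) = m! / (n!(m-n)!).
m = 12, n = 7
Numerator: 12 * 11 * 10 * 9 * 8 * 7 * 6
Denominator: 7! = 5040
C(12, 7) = 792


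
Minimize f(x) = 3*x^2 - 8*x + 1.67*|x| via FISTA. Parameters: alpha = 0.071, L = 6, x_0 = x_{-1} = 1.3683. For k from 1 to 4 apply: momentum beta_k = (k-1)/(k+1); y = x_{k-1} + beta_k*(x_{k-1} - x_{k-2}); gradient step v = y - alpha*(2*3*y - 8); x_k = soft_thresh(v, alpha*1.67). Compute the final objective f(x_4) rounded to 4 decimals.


FISTA on f(x) = 3*x^2 - 8*x + 1.67*|x|
L = 6, alpha = 0.071
Iteration 1: beta = 0.0, y = 1.3683 + 0.0*(1.3683 - 1.3683) = 1.3683
  grad(y) = 0.2098, v = y - alpha*grad = 1.3534
  prox(v) = soft_thresh(1.3534, 0.1186) = 1.2348
Iteration 2: beta = 0.3333, y = 1.2348 + 0.3333*(1.2348 - 1.3683) = 1.1903
  grad(y) = -0.8579, v = y - alpha*grad = 1.2513
  prox(v) = soft_thresh(1.2513, 0.1186) = 1.1327
Iteration 3: beta = 0.5, y = 1.1327 + 0.5*(1.1327 - 1.2348) = 1.0816
  grad(y) = -1.5103, v = y - alpha*grad = 1.1888
  prox(v) = soft_thresh(1.1888, 0.1186) = 1.0703
Iteration 4: beta = 0.6, y = 1.0703 + 0.6*(1.0703 - 1.1327) = 1.0328
  grad(y) = -1.803, v = y - alpha*grad = 1.1608
  prox(v) = soft_thresh(1.1608, 0.1186) = 1.0423
f(x_4) = 3*1.0423^2 - 8*1.0423 + 1.67*|1.0423| = -3.3386


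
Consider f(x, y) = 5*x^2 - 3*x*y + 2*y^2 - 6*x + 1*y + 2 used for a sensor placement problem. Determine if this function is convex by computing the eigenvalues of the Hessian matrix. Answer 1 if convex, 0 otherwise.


The Hessian of f(x,y) = 5*x^2 - 3*x*y + 2*y^2 - 6*x + 1*y + 2 is:
H = [[10, -3], [-3, 4]]
Trace = 10 + 4 = 14
Determinant = 10*4 - (-3)^2 = 31
Discriminant = (14)^2 - 4*31 = 72.0
Eigenvalues: lambda_1 = 2.7574, lambda_2 = 11.2426
The function is convex.

1


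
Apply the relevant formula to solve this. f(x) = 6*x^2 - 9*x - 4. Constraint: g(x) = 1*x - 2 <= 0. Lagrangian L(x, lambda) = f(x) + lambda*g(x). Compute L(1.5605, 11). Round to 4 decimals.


Step 1: Evaluate f(x).
f(1.5605) = 6*1.5605^2 - 9*1.5605 - 4 = -3.4335
Step 2: Evaluate g(x).
g(1.5605) = 1*1.5605 - 2 = -0.4395
Step 3: Compute Lagrangian.
L = -3.4335 + 11*-0.4395 = -8.268


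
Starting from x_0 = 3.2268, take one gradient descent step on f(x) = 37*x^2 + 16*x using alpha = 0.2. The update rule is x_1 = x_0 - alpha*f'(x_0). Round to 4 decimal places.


We compute the gradient at x_0 and apply the update.
f'(x) = 74*x + 16
f'(3.2268) = 74*3.2268 + 16 = 254.7832
x_1 = 3.2268 - 0.2*254.7832 = -47.7298


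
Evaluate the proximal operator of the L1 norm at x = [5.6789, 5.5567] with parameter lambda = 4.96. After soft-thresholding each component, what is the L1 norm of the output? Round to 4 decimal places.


Soft-thresholding with lambda = 4.96:
prox(5.6789) = sign(5.6789)*max(|5.6789| - 4.96, 0) = 0.7189
prox(5.5567) = sign(5.5567)*max(|5.5567| - 4.96, 0) = 0.5967
prox(x) = [0.7189, 0.5967]
||prox(x)||_1 = 0.7189 + 0.5967 = 1.3156


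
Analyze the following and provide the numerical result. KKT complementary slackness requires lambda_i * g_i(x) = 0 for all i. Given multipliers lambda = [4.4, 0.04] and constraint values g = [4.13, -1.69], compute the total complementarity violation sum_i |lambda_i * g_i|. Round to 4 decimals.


KKT complementary slackness check:
lambda_1 * g_1 = 4.4 * 4.13 = 18.172
lambda_2 * g_2 = 0.04 * -1.69 = -0.0676
Total violation = 18.172 + 0.0676 = 18.2396


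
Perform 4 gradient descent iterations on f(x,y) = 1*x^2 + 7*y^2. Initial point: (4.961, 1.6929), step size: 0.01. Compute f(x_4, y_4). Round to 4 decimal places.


Gradient descent on f(x,y) = 1*x^2 + 7*y^2.
Starting point: (4.961, 1.6929), alpha = 0.01
Step 1: grad_x = 2*1*4.961 = 9.922, grad_y = 2*7*1.6929 = 23.7006
  x_1 = 4.961 - 0.01*9.922 = 4.8618
  y_1 = 1.6929 - 0.01*23.7006 = 1.4559
Step 2: grad_x = 2*1*4.8618 = 9.7236, grad_y = 2*7*1.4559 = 20.3825
  x_2 = 4.8618 - 0.01*9.7236 = 4.7645
  y_2 = 1.4559 - 0.01*20.3825 = 1.2521
Step 3: grad_x = 2*1*4.7645 = 9.5291, grad_y = 2*7*1.2521 = 17.529
  x_3 = 4.7645 - 0.01*9.5291 = 4.6693
  y_3 = 1.2521 - 0.01*17.529 = 1.0768
Step 4: grad_x = 2*1*4.6693 = 9.3385, grad_y = 2*7*1.0768 = 15.0749
  x_4 = 4.6693 - 0.01*9.3385 = 4.5759
  y_4 = 1.0768 - 0.01*15.0749 = 0.926
f(4.5759, 0.926) = 1*4.5759^2 + 7*0.926^2 = 26.9413


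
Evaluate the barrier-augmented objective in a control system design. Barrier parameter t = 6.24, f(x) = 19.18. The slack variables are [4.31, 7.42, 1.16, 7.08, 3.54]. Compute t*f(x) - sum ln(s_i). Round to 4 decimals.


Step 1: Compute log-barrier.
ln values: [1.4609, 2.0042, 0.1484, 1.9573, 1.2641]
phi = -(1.4609 + 2.0042 + 0.1484 + 1.9573 + 1.2641) = -6.8349
Step 2: Compute augmented objective.
t*f(x) = 6.24*19.18 = 119.6832
Total = 119.6832 - 6.8349 = 112.8483


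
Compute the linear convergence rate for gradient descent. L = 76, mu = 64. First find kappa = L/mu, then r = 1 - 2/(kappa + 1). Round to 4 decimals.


Step 1: Compute the condition number.
kappa = L/mu = 76/64 = 1.1875
Step 2: Compute the convergence rate.
r = 1 - 2/(kappa + 1) = 1 - 2*mu/(L + mu) = (L - mu)/(L + mu) = 12/140 = 0.0857


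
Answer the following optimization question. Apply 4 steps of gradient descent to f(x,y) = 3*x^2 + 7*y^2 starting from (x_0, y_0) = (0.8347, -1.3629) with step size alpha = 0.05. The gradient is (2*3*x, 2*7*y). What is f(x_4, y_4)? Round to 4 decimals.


Gradient descent on f(x,y) = 3*x^2 + 7*y^2.
Starting point: (0.8347, -1.3629), alpha = 0.05
Step 1: grad_x = 2*3*0.8347 = 5.0082, grad_y = 2*7*-1.3629 = -19.0806
  x_1 = 0.8347 - 0.05*5.0082 = 0.5843
  y_1 = -1.3629 - 0.05*-19.0806 = -0.4089
Step 2: grad_x = 2*3*0.5843 = 3.5057, grad_y = 2*7*-0.4089 = -5.7242
  x_2 = 0.5843 - 0.05*3.5057 = 0.409
  y_2 = -0.4089 - 0.05*-5.7242 = -0.1227
Step 3: grad_x = 2*3*0.409 = 2.454, grad_y = 2*7*-0.1227 = -1.7173
  x_3 = 0.409 - 0.05*2.454 = 0.2863
  y_3 = -0.1227 - 0.05*-1.7173 = -0.0368
Step 4: grad_x = 2*3*0.2863 = 1.7178, grad_y = 2*7*-0.0368 = -0.5152
  x_4 = 0.2863 - 0.05*1.7178 = 0.2004
  y_4 = -0.0368 - 0.05*-0.5152 = -0.011
f(0.2004, -0.011) = 3*0.2004^2 + 7*(-0.011)^2 = 0.1213


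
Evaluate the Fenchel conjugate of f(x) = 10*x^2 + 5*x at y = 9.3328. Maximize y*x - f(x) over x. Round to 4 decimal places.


f*(y) = sup_x {y*x - a*x^2 - b*x} = sup_x {(y-b)*x - a*x^2}
FOC: (y - b) - 2a*x = 0 => x* = (y - b)/(2a)
x* = (9.3328 - 5)/(2*10) = 0.2166
f*(9.3328) = (y-b)^2/(4a) = (9.3328 - 5)^2/(4*10)
= 18.7732/40 = 0.4693


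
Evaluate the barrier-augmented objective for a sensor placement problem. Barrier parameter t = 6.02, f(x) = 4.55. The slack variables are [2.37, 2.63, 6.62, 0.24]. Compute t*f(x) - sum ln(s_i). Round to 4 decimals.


Step 1: Compute log-barrier.
ln values: [0.8629, 0.967, 1.8901, -1.4271]
phi = -(0.8629 + 0.967 + 1.8901 - 1.4271) = -2.2929
Step 2: Compute augmented objective.
t*f(x) = 6.02*4.55 = 27.391
Total = 27.391 - 2.2929 = 25.0981


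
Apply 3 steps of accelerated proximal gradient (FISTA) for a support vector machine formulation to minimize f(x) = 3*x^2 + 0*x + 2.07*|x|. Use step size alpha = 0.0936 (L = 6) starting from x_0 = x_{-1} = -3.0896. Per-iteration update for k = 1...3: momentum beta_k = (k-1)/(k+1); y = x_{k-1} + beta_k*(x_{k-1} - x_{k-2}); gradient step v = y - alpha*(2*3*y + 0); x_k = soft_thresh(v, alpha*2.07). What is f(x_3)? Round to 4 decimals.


FISTA on f(x) = 3*x^2 + 0*x + 2.07*|x|
L = 6, alpha = 0.0936
Iteration 1: beta = 0.0, y = -3.0896 + 0.0*(-3.0896 + 3.0896) = -3.0896
  grad(y) = -18.5376, v = y - alpha*grad = -1.3545
  prox(v) = soft_thresh(-1.3545, 0.1938) = -1.1607
Iteration 2: beta = 0.3333, y = -1.1607 + 0.3333*(-1.1607 + 3.0896) = -0.5178
  grad(y) = -3.1066, v = y - alpha*grad = -0.227
  prox(v) = soft_thresh(-0.227, 0.1938) = -0.0332
Iteration 3: beta = 0.5, y = -0.0332 + 0.5*(-0.0332 + 1.1607) = 0.5305
  grad(y) = 3.183, v = y - alpha*grad = 0.2326
  prox(v) = soft_thresh(0.2326, 0.1938) = 0.0388
f(x_3) = 3*0.0388^2 + 0*0.0388 + 2.07*|0.0388| = 0.0849


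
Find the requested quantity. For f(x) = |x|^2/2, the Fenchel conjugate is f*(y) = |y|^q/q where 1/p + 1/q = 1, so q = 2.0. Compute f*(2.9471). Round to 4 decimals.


The conjugate exponent q satisfies 1/p + 1/q = 1.
p = 2, so q = 2/(2 - 1) = 2.0
|y|^q = 2.9471^2.0 = 8.6854
f*(2.9471) = 8.6854 / 2.0 = 4.3427


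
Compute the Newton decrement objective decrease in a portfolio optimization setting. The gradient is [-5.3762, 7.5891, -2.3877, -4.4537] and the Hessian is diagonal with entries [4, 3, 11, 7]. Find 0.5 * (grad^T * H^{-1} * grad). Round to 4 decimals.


Step 1: H is diagonal, so H^(-1) * g = [-1.3441, 2.5297, -0.2171, -0.6362].
Step 2: g^T H^(-1) g = sum_i g_i^2 / H_ii
  = (-5.3762)^2/4 + (7.5891)^2/3 + (-2.3877)^2/11 + (-4.4537)^2/7
  = 7.2259 + 19.1981 + 0.5183 + 2.8336 = 29.7759
Step 3: Objective decrease = 0.5 * g^T H^(-1) g = 14.888


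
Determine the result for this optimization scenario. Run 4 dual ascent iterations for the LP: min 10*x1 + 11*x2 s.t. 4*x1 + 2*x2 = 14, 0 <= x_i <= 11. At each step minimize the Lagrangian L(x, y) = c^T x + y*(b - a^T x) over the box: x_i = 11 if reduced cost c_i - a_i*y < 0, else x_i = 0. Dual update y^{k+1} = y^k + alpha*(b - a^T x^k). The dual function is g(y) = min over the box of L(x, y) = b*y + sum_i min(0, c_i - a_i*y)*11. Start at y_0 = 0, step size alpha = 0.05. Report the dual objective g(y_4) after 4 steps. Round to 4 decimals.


Dual ascent for LP: min 10*x1 + 11*x2, 4*x1 + 2*x2 = 14, 0 <= x_i <= 11
Step 1: y^k = 0.0, reduced costs: (10.0, 11.0)
  x^k = (0.0, 0.0), subgradient = b - a^T x = 14.0
  y^{k+1} = 0.0 + 0.05*14.0 = 0.7
Step 2: y^k = 0.7, reduced costs: (7.2, 9.6)
  x^k = (0.0, 0.0), subgradient = b - a^T x = 14.0
  y^{k+1} = 0.7 + 0.05*14.0 = 1.4
Step 3: y^k = 1.4, reduced costs: (4.4, 8.2)
  x^k = (0.0, 0.0), subgradient = b - a^T x = 14.0
  y^{k+1} = 1.4 + 0.05*14.0 = 2.1
Step 4: y^k = 2.1, reduced costs: (1.6, 6.8)
  x^k = (0.0, 0.0), subgradient = b - a^T x = 14.0
  y^{k+1} = 2.1 + 0.05*14.0 = 2.8
Dual objective at y_4 = 2.8: reduced costs (-1.2, 5.4), box minimizer x = (11.0, 0.0)
g(y_4) = b*y + (c1 - a1*y)*x1 + (c2 - a2*y)*x2 = 14*2.8 + (-1.2)*11.0 + 5.4*0.0 = 39.2 - 13.2 + 0.0 = 26.0


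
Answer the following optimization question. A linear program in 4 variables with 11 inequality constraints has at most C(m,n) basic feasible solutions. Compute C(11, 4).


Each vertex corresponds to some choice of n active constraints out of m, so the number of vertices is at most C(m, n) = m! / (n!(m-n)!).
m = 11, n = 4
Numerator: 11 * 10 * 9 * 8
Denominator: 4! = 24
C(11, 4) = 330


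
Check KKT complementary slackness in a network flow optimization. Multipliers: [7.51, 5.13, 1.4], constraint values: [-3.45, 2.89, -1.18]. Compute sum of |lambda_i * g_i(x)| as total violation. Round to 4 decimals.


KKT complementary slackness check:
lambda_1 * g_1 = 7.51 * -3.45 = -25.9095
lambda_2 * g_2 = 5.13 * 2.89 = 14.8257
lambda_3 * g_3 = 1.4 * -1.18 = -1.652
Total violation = 25.9095 + 14.8257 + 1.652 = 42.3872


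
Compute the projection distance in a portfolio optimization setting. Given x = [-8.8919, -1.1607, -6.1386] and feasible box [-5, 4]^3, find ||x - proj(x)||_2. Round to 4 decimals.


Project each component onto [-5, 4].
clip(-8.8919) = -5.0, clip(-1.1607) = -1.1607, clip(-6.1386) = -5.0
Projection = [-5.0, -1.1607, -5.0]
Squared diffs: [15.1469, 0.0, 1.2964]
Distance = sqrt(16.4433) = 4.055


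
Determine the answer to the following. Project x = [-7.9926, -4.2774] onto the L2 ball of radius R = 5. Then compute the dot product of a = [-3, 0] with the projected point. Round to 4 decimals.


Step 1: Compute ||x|| (intermediates to 6 decimals).
||x|| = sqrt((-7.9926)^2 + (-4.2774)^2) = 9.065197
Step 2: Project.
Since ||x|| > R, scale = R/||x|| = 5/9.065197 = 0.55156, proj(x) = scale * x
proj(x) = [-4.408398, -2.359243]
Step 3: Dot product.
a^T * proj(x) = -3*(-4.408398) + 0*(-2.359243) = 13.2252


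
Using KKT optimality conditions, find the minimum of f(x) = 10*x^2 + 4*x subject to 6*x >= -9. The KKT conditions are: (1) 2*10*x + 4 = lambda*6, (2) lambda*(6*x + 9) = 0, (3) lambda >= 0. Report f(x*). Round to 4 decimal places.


Step 1: Try lambda = 0 (constraint inactive).
Stationarity: 2*10*x + 4 = 0
x* = -4/(2*10) = -0.2
Check constraint: 6*-0.2 = -1.2 >= -9 -- satisfied.
Step 2: Compute optimal value.
f(x*) = 10*(-0.2)^2 + 4*(-0.2) = -0.4


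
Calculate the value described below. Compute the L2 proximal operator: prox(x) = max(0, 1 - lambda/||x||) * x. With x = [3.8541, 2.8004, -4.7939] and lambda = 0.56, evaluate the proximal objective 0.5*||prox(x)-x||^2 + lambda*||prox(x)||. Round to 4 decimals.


Step 1: Compute ||x||.
||x|| = 6.7585
Step 2: Compute scaling factor.
scale = max(0, 1 - 0.56/6.7585) = 0.9171
Step 3: prox(x) = [3.5348, 2.5684, -4.3967]
||prox(x)|| = 6.1985
Step 4: Proximal objective.
0.5*||prox-x||^2 = 0.1568
lambda*||prox|| = 3.4712
Total = 3.628


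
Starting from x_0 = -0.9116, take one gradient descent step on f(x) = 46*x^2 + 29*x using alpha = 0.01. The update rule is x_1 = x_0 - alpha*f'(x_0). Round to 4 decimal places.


We compute the gradient at x_0 and apply the update.
f'(x) = 92*x + 29
f'(-0.9116) = 92*-0.9116 + 29 = -54.8672
x_1 = -0.9116 - 0.01*-54.8672 = -0.3629


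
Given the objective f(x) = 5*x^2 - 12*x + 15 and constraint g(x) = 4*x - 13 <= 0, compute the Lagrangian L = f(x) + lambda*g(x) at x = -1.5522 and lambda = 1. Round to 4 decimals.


Step 1: Evaluate f(x).
f(-1.5522) = 5*(-1.5522)^2 - 12*(-1.5522) + 15 = 45.673
Step 2: Evaluate g(x).
g(-1.5522) = 4*-1.5522 - 13 = -19.2088
Step 3: Compute Lagrangian.
L = 45.673 + 1*-19.2088 = 26.4642


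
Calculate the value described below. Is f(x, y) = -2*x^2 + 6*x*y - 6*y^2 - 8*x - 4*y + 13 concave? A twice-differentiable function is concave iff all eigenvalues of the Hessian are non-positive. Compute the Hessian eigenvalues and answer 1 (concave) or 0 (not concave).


The Hessian of f(x,y) = -2*x^2 + 6*x*y - 6*y^2 - 8*x - 4*y + 13 is:
H = [[-4, 6], [6, -12]]
Trace = -4 - 12 = -16
Determinant = -4*-12 - (6)^2 = 12
Discriminant = (-16)^2 - 4*12 = 208.0
Eigenvalues: lambda_1 = -15.2111, lambda_2 = -0.7889
The function is concave.

1


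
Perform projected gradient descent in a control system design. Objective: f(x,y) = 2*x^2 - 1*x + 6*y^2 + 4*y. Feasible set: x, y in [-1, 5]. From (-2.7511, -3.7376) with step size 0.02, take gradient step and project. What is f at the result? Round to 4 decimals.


Step 1: Compute gradient at (-2.7511, -3.7376).
grad_x = 2*2*-2.7511 - 1 = -12.0044
grad_y = 2*6*-3.7376 + 4 = -40.8512
Step 2: Gradient step.
x_raw = -2.7511 - 0.02*-12.0044 = -2.511
y_raw = -3.7376 - 0.02*-40.8512 = -2.9206
Step 3: Project onto [-1, 5].
x_proj = clip(-2.511) = -1.0
y_proj = clip(-2.9206) = -1.0
Step 4: Evaluate f.
f(-1.0, -1.0) = 5.0


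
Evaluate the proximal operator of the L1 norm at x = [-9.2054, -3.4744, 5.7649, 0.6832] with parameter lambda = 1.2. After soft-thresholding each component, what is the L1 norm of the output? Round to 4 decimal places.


Soft-thresholding with lambda = 1.2:
prox(-9.2054) = sign(-9.2054)*max(|-9.2054| - 1.2, 0) = -8.0054
prox(-3.4744) = sign(-3.4744)*max(|-3.4744| - 1.2, 0) = -2.2744
prox(5.7649) = sign(5.7649)*max(|5.7649| - 1.2, 0) = 4.5649
prox(0.6832) = sign(0.6832)*max(|0.6832| - 1.2, 0) = 0.0
prox(x) = [-8.0054, -2.2744, 4.5649, 0.0]
||prox(x)||_1 = 8.0054 + 2.2744 + 4.5649 + 0.0 = 14.8447


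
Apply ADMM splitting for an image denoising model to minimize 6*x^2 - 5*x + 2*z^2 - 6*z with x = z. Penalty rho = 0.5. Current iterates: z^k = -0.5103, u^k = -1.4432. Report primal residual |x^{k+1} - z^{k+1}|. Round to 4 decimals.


ADMM iteration with rho = 0.5, z^k = -0.5103, u^k = -1.4432
Step 1: x-update.
Minimize 6*x^2 - 5*x + (0.5/2)*(x + 0.5103 - 1.4432)^2
FOC: (2*6 + 0.5)*x = 5 + 0.5*(-0.5103 + 1.4432)
x^{k+1} = 0.4373
Step 2: z-update.
Minimize 2*z^2 - 6*z + (0.5/2)*(0.4373 - z - 1.4432)^2
FOC: (2*2 + 0.5)*z = 6 + 0.5*(0.4373 - 1.4432)
z^{k+1} = 1.2216
Step 3: u-update.
u^{k+1} = -1.4432 + 0.4373 - 1.2216 = -2.2275
Step 4: Primal residual = |0.4373 - 1.2216| = 0.7843


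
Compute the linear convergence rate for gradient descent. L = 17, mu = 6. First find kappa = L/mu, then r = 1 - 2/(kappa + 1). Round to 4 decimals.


Step 1: Compute the condition number.
kappa = L/mu = 17/6 = 2.8333
Step 2: Compute the convergence rate.
r = 1 - 2/(kappa + 1) = 1 - 2*mu/(L + mu) = (L - mu)/(L + mu) = 11/23 = 0.4783


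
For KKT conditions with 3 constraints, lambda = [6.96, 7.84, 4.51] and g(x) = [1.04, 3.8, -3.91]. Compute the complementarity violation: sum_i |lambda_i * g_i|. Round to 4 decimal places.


KKT complementary slackness check:
lambda_1 * g_1 = 6.96 * 1.04 = 7.2384
lambda_2 * g_2 = 7.84 * 3.8 = 29.792
lambda_3 * g_3 = 4.51 * -3.91 = -17.6341
Total violation = 7.2384 + 29.792 + 17.6341 = 54.6645


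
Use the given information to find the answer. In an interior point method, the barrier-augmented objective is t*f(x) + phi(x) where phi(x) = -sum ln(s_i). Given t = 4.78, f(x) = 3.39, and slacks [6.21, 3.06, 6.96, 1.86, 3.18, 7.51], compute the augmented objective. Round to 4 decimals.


Step 1: Compute log-barrier.
ln values: [1.8262, 1.1184, 1.9402, 0.6206, 1.1569, 2.0162]
phi = -(1.8262 + 1.1184 + 1.9402 + 0.6206 + 1.1569 + 2.0162) = -8.6784
Step 2: Compute augmented objective.
t*f(x) = 4.78*3.39 = 16.2042
Total = 16.2042 - 8.6784 = 7.5258


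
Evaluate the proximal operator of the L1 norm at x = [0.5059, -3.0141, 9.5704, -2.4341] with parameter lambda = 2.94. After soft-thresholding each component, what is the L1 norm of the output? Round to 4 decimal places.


Soft-thresholding with lambda = 2.94:
prox(0.5059) = sign(0.5059)*max(|0.5059| - 2.94, 0) = 0.0
prox(-3.0141) = sign(-3.0141)*max(|-3.0141| - 2.94, 0) = -0.0741
prox(9.5704) = sign(9.5704)*max(|9.5704| - 2.94, 0) = 6.6304
prox(-2.4341) = sign(-2.4341)*max(|-2.4341| - 2.94, 0) = 0.0
prox(x) = [0.0, -0.0741, 6.6304, 0.0]
||prox(x)||_1 = 0.0 + 0.0741 + 6.6304 + 0.0 = 6.7045


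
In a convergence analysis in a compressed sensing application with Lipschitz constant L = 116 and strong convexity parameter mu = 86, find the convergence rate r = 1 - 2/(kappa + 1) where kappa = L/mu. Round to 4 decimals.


Step 1: Compute the condition number.
kappa = L/mu = 116/86 = 1.3488
Step 2: Compute the convergence rate.
r = 1 - 2/(kappa + 1) = 1 - 2*mu/(L + mu) = (L - mu)/(L + mu) = 30/202 = 0.1485


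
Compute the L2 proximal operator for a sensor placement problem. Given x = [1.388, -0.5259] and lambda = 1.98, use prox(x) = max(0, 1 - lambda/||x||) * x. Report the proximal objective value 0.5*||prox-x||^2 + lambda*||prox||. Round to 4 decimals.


Step 1: Compute ||x||.
||x|| = 1.4843
Step 2: Compute scaling factor.
scale = max(0, 1 - 1.98/1.4843) = 0.0
Step 3: prox(x) = [0.0, -0.0]
||prox(x)|| = 0.0
Step 4: Proximal objective.
0.5*||prox-x||^2 = 1.1016
lambda*||prox|| = 0.0
Total = 1.1016


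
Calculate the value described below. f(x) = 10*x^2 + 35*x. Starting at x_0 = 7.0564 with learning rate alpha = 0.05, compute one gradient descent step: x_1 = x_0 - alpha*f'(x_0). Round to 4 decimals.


We compute the gradient at x_0 and apply the update.
f'(x) = 20*x + 35
f'(7.0564) = 20*7.0564 + 35 = 176.128
x_1 = 7.0564 - 0.05*176.128 = -1.75


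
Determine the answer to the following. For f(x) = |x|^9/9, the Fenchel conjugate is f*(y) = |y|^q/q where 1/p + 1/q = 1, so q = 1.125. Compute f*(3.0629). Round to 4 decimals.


The conjugate exponent q satisfies 1/p + 1/q = 1.
p = 9, so q = 9/(9 - 1) = 1.125
|y|^q = 3.0629^1.125 = 3.5229
f*(3.0629) = 3.5229 / 1.125 = 3.1315


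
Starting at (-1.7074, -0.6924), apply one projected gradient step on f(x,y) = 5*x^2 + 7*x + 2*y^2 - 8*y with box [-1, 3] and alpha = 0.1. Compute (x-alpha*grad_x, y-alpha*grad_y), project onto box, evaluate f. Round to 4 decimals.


Step 1: Compute gradient at (-1.7074, -0.6924).
grad_x = 2*5*-1.7074 + 7 = -10.074
grad_y = 2*2*-0.6924 - 8 = -10.7696
Step 2: Gradient step.
x_raw = -1.7074 - 0.1*-10.074 = -0.7
y_raw = -0.6924 - 0.1*-10.7696 = 0.3846
Step 3: Project onto [-1, 3].
x_proj = clip(-0.7) = -0.7
y_proj = clip(0.3846) = 0.3846
Step 4: Evaluate f.
f(-0.7, 0.3846) = -5.2307


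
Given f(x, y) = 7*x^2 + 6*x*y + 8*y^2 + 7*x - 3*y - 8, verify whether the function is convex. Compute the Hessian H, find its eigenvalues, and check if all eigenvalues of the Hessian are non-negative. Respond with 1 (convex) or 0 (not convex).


The Hessian of f(x,y) = 7*x^2 + 6*x*y + 8*y^2 + 7*x - 3*y - 8 is:
H = [[14, 6], [6, 16]]
Trace = 14 + 16 = 30
Determinant = 14*16 - (6)^2 = 188
Discriminant = (30)^2 - 4*188 = 148.0
Eigenvalues: lambda_1 = 8.9172, lambda_2 = 21.0828
The function is convex.

1


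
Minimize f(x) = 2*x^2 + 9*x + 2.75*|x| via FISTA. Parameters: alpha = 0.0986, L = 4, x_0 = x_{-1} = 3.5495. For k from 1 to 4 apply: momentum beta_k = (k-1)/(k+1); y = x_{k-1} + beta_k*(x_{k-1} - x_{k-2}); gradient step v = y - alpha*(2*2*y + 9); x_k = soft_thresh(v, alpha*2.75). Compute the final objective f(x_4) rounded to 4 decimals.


FISTA on f(x) = 2*x^2 + 9*x + 2.75*|x|
L = 4, alpha = 0.0986
Iteration 1: beta = 0.0, y = 3.5495 + 0.0*(3.5495 - 3.5495) = 3.5495
  grad(y) = 23.198, v = y - alpha*grad = 1.2622
  prox(v) = soft_thresh(1.2622, 0.2712) = 0.991
Iteration 2: beta = 0.3333, y = 0.991 + 0.3333*(0.991 - 3.5495) = 0.1382
  grad(y) = 9.5528, v = y - alpha*grad = -0.8037
  prox(v) = soft_thresh(-0.8037, 0.2712) = -0.5326
Iteration 3: beta = 0.5, y = -0.5326 + 0.5*(-0.5326 - 0.991) = -1.2943
  grad(y) = 3.8226, v = y - alpha*grad = -1.6713
  prox(v) = soft_thresh(-1.6713, 0.2712) = -1.4001
Iteration 4: beta = 0.6, y = -1.4001 + 0.6*(-1.4001 + 0.5326) = -1.9206
  grad(y) = 1.3175, v = y - alpha*grad = -2.0505
  prox(v) = soft_thresh(-2.0505, 0.2712) = -1.7794
f(x_4) = 2*(-1.7794)^2 + 9*(-1.7794) + 2.75*|-1.7794| = -4.7887


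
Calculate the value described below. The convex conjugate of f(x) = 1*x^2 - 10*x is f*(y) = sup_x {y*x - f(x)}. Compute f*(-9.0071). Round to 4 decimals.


f*(y) = sup_x {y*x - a*x^2 - b*x} = sup_x {(y-b)*x - a*x^2}
FOC: (y - b) - 2a*x = 0 => x* = (y - b)/(2a)
x* = (-9.0071 + 10)/(2*1) = 0.4965
f*(-9.0071) = (y-b)^2/(4a) = (-9.0071 + 10)^2/(4*1)
= 0.9859/4 = 0.2465


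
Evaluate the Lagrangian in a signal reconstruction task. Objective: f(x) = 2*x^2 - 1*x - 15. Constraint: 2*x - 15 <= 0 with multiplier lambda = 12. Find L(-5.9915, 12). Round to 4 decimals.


Step 1: Evaluate f(x).
f(-5.9915) = 2*(-5.9915)^2 - 1*(-5.9915) - 15 = 62.7876
Step 2: Evaluate g(x).
g(-5.9915) = 2*-5.9915 - 15 = -26.983
Step 3: Compute Lagrangian.
L = 62.7876 + 12*-26.983 = -261.0084


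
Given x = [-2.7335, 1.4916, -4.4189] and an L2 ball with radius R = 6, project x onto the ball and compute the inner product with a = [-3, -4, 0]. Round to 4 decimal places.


Step 1: Compute ||x|| (intermediates to 6 decimals).
||x|| = sqrt((-2.7335)^2 + 1.4916^2 + (-4.4189)^2) = 5.405883
Step 2: Project.
Since ||x|| <= R, proj = x (no scaling needed).
proj(x) = [-2.7335, 1.4916, -4.4189]
Step 3: Dot product.
a^T * proj(x) = -3*(-2.7335) - 4*1.4916 + 0*(-4.4189) = 2.2341


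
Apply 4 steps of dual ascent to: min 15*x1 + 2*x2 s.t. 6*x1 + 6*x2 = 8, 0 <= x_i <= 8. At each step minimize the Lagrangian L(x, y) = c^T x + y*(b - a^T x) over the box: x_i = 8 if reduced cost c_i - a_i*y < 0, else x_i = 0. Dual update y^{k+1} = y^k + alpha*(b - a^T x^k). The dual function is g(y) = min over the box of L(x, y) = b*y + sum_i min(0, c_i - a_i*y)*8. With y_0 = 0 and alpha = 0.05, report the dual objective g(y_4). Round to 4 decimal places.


Dual ascent for LP: min 15*x1 + 2*x2, 6*x1 + 6*x2 = 8, 0 <= x_i <= 8
Step 1: y^k = 0.0, reduced costs: (15.0, 2.0)
  x^k = (0.0, 0.0), subgradient = b - a^T x = 8.0
  y^{k+1} = 0.0 + 0.05*8.0 = 0.4
Step 2: y^k = 0.4, reduced costs: (12.6, -0.4)
  x^k = (0.0, 8.0), subgradient = b - a^T x = -40.0
  y^{k+1} = 0.4 + 0.05*-40.0 = -1.6
Step 3: y^k = -1.6, reduced costs: (24.6, 11.6)
  x^k = (0.0, 0.0), subgradient = b - a^T x = 8.0
  y^{k+1} = -1.6 + 0.05*8.0 = -1.2
Step 4: y^k = -1.2, reduced costs: (22.2, 9.2)
  x^k = (0.0, 0.0), subgradient = b - a^T x = 8.0
  y^{k+1} = -1.2 + 0.05*8.0 = -0.8
Dual objective at y_4 = -0.8: reduced costs (19.8, 6.8), box minimizer x = (0.0, 0.0)
g(y_4) = b*y + (c1 - a1*y)*x1 + (c2 - a2*y)*x2 = 8*(-0.8) + 19.8*0.0 + 6.8*0.0 = -6.4 + 0.0 + 0.0 = -6.4


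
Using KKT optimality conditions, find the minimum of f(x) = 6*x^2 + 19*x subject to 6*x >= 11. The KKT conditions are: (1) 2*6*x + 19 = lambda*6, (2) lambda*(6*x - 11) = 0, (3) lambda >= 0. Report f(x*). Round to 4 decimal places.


Step 1: Try lambda = 0 (constraint inactive).
x_unc = -19/(2*6) = -1.5833
Check: 6*-1.5833 = -9.4998 < 11 -- violated!
Step 2: Constraint must be active: 6*x = 11
x* = 11/6 = 1.8333 (rounded; the exact value 11/6 is used below)
lambda = (2*6*(11/6) + 19)/6 = 6.8333
Step 3: Compute optimal value.
f(x*) = 6*(11/6)^2 + 19*(11/6) = 55.0


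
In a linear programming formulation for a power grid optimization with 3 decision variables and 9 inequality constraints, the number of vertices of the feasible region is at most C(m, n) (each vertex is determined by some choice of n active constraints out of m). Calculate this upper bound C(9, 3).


Each vertex corresponds to some choice of n active constraints out of m, so the number of vertices is at most C(m, n) = m! / (n!(m-n)!).
m = 9, n = 3
Numerator: 9 * 8 * 7
Denominator: 3! = 6
C(9, 3) = 84


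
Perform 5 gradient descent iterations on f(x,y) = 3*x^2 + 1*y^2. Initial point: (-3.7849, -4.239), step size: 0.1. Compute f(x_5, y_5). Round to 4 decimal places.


Gradient descent on f(x,y) = 3*x^2 + 1*y^2.
Starting point: (-3.7849, -4.239), alpha = 0.1
Step 1: grad_x = 2*3*-3.7849 = -22.7094, grad_y = 2*1*-4.239 = -8.478
  x_1 = -3.7849 - 0.1*-22.7094 = -1.514
  y_1 = -4.239 - 0.1*-8.478 = -3.3912
Step 2: grad_x = 2*3*-1.514 = -9.0838, grad_y = 2*1*-3.3912 = -6.7824
  x_2 = -1.514 - 0.1*-9.0838 = -0.6056
  y_2 = -3.3912 - 0.1*-6.7824 = -2.713
Step 3: grad_x = 2*3*-0.6056 = -3.6335, grad_y = 2*1*-2.713 = -5.4259
  x_3 = -0.6056 - 0.1*-3.6335 = -0.2422
  y_3 = -2.713 - 0.1*-5.4259 = -2.1704
Step 4: grad_x = 2*3*-0.2422 = -1.4534, grad_y = 2*1*-2.1704 = -4.3407
  x_4 = -0.2422 - 0.1*-1.4534 = -0.0969
  y_4 = -2.1704 - 0.1*-4.3407 = -1.7363
Step 5: grad_x = 2*3*-0.0969 = -0.5814, grad_y = 2*1*-1.7363 = -3.4726
  x_5 = -0.0969 - 0.1*-0.5814 = -0.0388
  y_5 = -1.7363 - 0.1*-3.4726 = -1.389
f(-0.0388, -1.389) = 3*(-0.0388)^2 + 1*(-1.389)^2 = 1.9339


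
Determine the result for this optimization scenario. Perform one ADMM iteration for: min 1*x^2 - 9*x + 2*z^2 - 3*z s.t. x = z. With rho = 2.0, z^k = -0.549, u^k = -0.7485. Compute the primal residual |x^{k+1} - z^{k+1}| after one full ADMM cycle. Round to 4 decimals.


ADMM iteration with rho = 2.0, z^k = -0.549, u^k = -0.7485
Step 1: x-update.
Minimize 1*x^2 - 9*x + (2.0/2)*(x + 0.549 - 0.7485)^2
FOC: (2*1 + 2.0)*x = 9 + 2.0*(-0.549 + 0.7485)
x^{k+1} = 2.3498
Step 2: z-update.
Minimize 2*z^2 - 3*z + (2.0/2)*(2.3498 - z - 0.7485)^2
FOC: (2*2 + 2.0)*z = 3 + 2.0*(2.3498 - 0.7485)
z^{k+1} = 1.0338
Step 3: u-update.
u^{k+1} = -0.7485 + 2.3498 - 1.0338 = 0.5675
Step 4: Primal residual = |2.3498 - 1.0338| = 1.316


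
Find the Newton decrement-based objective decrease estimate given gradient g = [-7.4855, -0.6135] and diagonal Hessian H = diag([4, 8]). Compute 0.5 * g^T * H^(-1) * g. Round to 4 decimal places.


Step 1: H is diagonal, so H^(-1) * g = [-1.8714, -0.0767].
Step 2: g^T H^(-1) g = sum_i g_i^2 / H_ii
  = (-7.4855)^2/4 + (-0.6135)^2/8
  = 14.0082 + 0.047 = 14.0552
Step 3: Objective decrease = 0.5 * g^T H^(-1) g = 7.0276


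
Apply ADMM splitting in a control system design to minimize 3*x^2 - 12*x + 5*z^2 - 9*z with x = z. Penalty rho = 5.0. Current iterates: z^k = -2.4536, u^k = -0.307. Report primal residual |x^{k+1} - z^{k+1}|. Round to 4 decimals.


ADMM iteration with rho = 5.0, z^k = -2.4536, u^k = -0.307
Step 1: x-update.
Minimize 3*x^2 - 12*x + (5.0/2)*(x + 2.4536 - 0.307)^2
FOC: (2*3 + 5.0)*x = 12 + 5.0*(-2.4536 + 0.307)
x^{k+1} = 0.1152
Step 2: z-update.
Minimize 5*z^2 - 9*z + (5.0/2)*(0.1152 - z - 0.307)^2
FOC: (2*5 + 5.0)*z = 9 + 5.0*(0.1152 - 0.307)
z^{k+1} = 0.5361
Step 3: u-update.
u^{k+1} = -0.307 + 0.1152 - 0.5361 = -0.7279
Step 4: Primal residual = |0.1152 - 0.5361| = 0.4209


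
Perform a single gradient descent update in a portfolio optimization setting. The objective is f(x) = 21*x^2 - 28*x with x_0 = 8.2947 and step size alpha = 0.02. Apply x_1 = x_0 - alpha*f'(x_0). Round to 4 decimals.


We compute the gradient at x_0 and apply the update.
f'(x) = 42*x - 28
f'(8.2947) = 42*8.2947 - 28 = 320.3774
x_1 = 8.2947 - 0.02*320.3774 = 1.8872


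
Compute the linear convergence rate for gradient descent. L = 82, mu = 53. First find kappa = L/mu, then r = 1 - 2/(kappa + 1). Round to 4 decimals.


Step 1: Compute the condition number.
kappa = L/mu = 82/53 = 1.5472
Step 2: Compute the convergence rate.
r = 1 - 2/(kappa + 1) = 1 - 2*mu/(L + mu) = (L - mu)/(L + mu) = 29/135 = 0.2148


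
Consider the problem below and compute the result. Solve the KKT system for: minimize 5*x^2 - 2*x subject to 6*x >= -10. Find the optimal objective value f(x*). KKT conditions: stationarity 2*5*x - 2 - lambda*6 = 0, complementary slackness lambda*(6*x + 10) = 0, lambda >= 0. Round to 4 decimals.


Step 1: Try lambda = 0 (constraint inactive).
Stationarity: 2*5*x - 2 = 0
x* = 2/(2*5) = 0.2
Check constraint: 6*0.2 = 1.2 >= -10 -- satisfied.
Step 2: Compute optimal value.
f(x*) = 5*0.2^2 - 2*0.2 = -0.2


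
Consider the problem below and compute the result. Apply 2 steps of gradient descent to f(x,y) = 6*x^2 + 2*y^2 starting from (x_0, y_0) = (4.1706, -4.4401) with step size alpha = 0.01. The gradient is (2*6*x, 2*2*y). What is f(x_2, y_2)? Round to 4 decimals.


Gradient descent on f(x,y) = 6*x^2 + 2*y^2.
Starting point: (4.1706, -4.4401), alpha = 0.01
Step 1: grad_x = 2*6*4.1706 = 50.0472, grad_y = 2*2*-4.4401 = -17.7604
  x_1 = 4.1706 - 0.01*50.0472 = 3.6701
  y_1 = -4.4401 - 0.01*-17.7604 = -4.2625
Step 2: grad_x = 2*6*3.6701 = 44.0415, grad_y = 2*2*-4.2625 = -17.05
  x_2 = 3.6701 - 0.01*44.0415 = 3.2297
  y_2 = -4.2625 - 0.01*-17.05 = -4.092
f(3.2297, -4.092) = 6*3.2297^2 + 2*(-4.092)^2 = 96.0751


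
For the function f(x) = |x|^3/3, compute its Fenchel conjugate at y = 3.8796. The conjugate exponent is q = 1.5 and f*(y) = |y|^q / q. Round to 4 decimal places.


The conjugate exponent q satisfies 1/p + 1/q = 1.
p = 3, so q = 3/(3 - 1) = 1.5
|y|^q = 3.8796^1.5 = 7.6415
f*(3.8796) = 7.6415 / 1.5 = 5.0944
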